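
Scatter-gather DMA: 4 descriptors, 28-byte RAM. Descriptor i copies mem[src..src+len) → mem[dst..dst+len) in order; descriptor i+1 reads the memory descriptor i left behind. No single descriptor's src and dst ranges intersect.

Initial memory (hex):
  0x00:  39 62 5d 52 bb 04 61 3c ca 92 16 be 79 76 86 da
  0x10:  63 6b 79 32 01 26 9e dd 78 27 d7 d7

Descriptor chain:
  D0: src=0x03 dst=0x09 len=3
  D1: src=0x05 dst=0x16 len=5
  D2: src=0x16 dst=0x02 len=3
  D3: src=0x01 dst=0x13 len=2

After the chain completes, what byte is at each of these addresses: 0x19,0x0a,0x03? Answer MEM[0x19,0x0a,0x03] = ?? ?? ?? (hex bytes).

[0] 0x03->0x09 len=3 : 52 bb 04
[1] 0x05->0x16 len=5 : 04 61 3c ca 52
[2] 0x16->0x02 len=3 : 04 61 3c
[3] 0x01->0x13 len=2 : 62 04
query mem[0x19]=0xca, mem[0x0a]=0xbb, mem[0x03]=0x61

MEM[0x19,0x0a,0x03] = ca bb 61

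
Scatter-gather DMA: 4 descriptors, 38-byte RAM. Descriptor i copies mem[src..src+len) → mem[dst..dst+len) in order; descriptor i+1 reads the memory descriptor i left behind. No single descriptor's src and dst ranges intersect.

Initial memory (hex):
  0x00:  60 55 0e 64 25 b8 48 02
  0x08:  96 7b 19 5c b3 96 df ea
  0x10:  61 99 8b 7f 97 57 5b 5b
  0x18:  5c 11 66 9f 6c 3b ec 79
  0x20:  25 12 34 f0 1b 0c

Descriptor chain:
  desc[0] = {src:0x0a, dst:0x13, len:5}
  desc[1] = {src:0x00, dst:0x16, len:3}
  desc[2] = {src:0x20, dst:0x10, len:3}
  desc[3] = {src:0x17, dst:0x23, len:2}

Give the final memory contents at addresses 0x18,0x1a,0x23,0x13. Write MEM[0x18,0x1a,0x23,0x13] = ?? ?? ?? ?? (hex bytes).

MEM[0x18,0x1a,0x23,0x13] = 0e 66 55 19

#0 dst[0x13+5] := {0x19,0x5c,0xb3,0x96,0xdf}
#1 dst[0x16+3] := {0x60,0x55,0x0e}
#2 dst[0x10+3] := {0x25,0x12,0x34}
#3 dst[0x23+2] := {0x55,0x0e}
query mem[0x18]=0x0e, mem[0x1a]=0x66, mem[0x23]=0x55, mem[0x13]=0x19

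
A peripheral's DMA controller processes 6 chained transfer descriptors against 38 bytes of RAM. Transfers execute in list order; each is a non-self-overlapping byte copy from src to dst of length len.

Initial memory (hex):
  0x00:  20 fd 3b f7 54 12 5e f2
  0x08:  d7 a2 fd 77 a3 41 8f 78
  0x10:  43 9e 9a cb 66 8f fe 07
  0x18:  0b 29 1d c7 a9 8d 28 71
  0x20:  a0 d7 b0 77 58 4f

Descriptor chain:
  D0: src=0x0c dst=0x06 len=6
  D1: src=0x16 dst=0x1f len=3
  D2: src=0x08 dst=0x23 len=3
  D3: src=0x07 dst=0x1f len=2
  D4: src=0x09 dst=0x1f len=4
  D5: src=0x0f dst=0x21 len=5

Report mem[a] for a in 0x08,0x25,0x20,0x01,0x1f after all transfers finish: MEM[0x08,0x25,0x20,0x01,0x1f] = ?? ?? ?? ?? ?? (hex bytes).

MEM[0x08,0x25,0x20,0x01,0x1f] = 8f cb 43 fd 78

#0 dst[0x06+6] := {0xa3,0x41,0x8f,0x78,0x43,0x9e}
#1 dst[0x1f+3] := {0xfe,0x07,0x0b}
#2 dst[0x23+3] := {0x8f,0x78,0x43}
#3 dst[0x1f+2] := {0x41,0x8f}
#4 dst[0x1f+4] := {0x78,0x43,0x9e,0xa3}
#5 dst[0x21+5] := {0x78,0x43,0x9e,0x9a,0xcb}
query mem[0x08]=0x8f, mem[0x25]=0xcb, mem[0x20]=0x43, mem[0x01]=0xfd, mem[0x1f]=0x78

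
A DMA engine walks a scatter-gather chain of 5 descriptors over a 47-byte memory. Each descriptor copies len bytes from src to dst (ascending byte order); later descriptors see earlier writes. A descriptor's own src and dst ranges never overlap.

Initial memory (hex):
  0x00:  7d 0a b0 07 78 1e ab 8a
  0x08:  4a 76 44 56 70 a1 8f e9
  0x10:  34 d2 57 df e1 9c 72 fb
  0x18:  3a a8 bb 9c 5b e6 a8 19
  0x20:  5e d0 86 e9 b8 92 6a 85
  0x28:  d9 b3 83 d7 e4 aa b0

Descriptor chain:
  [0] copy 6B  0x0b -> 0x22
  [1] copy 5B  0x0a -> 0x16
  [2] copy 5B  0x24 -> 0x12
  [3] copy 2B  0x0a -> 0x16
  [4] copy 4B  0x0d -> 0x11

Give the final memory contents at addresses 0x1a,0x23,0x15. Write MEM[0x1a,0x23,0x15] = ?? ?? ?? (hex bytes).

MEM[0x1a,0x23,0x15] = 8f 70 34

[0] 0x0b->0x22 len=6 : 56 70 a1 8f e9 34
[1] 0x0a->0x16 len=5 : 44 56 70 a1 8f
[2] 0x24->0x12 len=5 : a1 8f e9 34 d9
[3] 0x0a->0x16 len=2 : 44 56
[4] 0x0d->0x11 len=4 : a1 8f e9 34
query mem[0x1a]=0x8f, mem[0x23]=0x70, mem[0x15]=0x34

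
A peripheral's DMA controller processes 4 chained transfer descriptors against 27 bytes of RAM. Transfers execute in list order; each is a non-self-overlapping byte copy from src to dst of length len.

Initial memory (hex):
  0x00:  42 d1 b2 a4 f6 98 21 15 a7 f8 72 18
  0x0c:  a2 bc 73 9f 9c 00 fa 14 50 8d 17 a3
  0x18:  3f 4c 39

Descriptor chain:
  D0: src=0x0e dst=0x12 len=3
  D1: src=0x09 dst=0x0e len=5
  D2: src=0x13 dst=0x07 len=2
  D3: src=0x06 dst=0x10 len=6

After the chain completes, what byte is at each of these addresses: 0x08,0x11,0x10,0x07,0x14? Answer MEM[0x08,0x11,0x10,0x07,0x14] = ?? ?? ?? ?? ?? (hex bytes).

MEM[0x08,0x11,0x10,0x07,0x14] = 9c 9f 21 9f 72

  after D0: wrote 3B at 0x12 = 739f9c
  after D1: wrote 5B at 0x0e = f87218a2bc
  after D2: wrote 2B at 0x07 = 9f9c
  after D3: wrote 6B at 0x10 = 219f9cf87218
query mem[0x08]=0x9c, mem[0x11]=0x9f, mem[0x10]=0x21, mem[0x07]=0x9f, mem[0x14]=0x72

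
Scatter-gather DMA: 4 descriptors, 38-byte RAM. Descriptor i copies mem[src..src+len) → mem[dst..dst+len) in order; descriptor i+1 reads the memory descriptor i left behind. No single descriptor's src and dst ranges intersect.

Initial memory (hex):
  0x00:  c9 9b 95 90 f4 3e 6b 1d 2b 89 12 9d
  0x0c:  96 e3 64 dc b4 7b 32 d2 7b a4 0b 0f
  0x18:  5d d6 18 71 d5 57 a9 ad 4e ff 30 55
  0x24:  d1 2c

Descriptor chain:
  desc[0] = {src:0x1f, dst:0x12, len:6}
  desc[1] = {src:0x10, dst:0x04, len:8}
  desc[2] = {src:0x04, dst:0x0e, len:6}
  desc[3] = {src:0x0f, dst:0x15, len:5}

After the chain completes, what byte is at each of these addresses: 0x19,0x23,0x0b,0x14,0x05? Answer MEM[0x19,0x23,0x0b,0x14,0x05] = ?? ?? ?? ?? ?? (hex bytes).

MEM[0x19,0x23,0x0b,0x14,0x05] = 30 55 d1 ff 7b

[0] 0x1f->0x12 len=6 : ad 4e ff 30 55 d1
[1] 0x10->0x04 len=8 : b4 7b ad 4e ff 30 55 d1
[2] 0x04->0x0e len=6 : b4 7b ad 4e ff 30
[3] 0x0f->0x15 len=5 : 7b ad 4e ff 30
query mem[0x19]=0x30, mem[0x23]=0x55, mem[0x0b]=0xd1, mem[0x14]=0xff, mem[0x05]=0x7b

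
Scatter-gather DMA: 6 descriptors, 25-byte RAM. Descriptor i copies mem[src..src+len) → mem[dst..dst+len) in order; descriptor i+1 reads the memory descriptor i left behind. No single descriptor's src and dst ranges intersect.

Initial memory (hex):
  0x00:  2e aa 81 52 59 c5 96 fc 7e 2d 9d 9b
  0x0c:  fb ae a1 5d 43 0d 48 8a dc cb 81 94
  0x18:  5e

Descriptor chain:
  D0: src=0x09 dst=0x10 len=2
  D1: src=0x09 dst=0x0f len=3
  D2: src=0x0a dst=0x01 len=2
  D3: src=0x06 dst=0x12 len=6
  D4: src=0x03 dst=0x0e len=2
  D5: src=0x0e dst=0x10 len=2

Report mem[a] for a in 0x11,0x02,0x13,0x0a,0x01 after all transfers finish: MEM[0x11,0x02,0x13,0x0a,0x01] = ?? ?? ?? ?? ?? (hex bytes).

MEM[0x11,0x02,0x13,0x0a,0x01] = 59 9b fc 9d 9d

#0 dst[0x10+2] := {0x2d,0x9d}
#1 dst[0x0f+3] := {0x2d,0x9d,0x9b}
#2 dst[0x01+2] := {0x9d,0x9b}
#3 dst[0x12+6] := {0x96,0xfc,0x7e,0x2d,0x9d,0x9b}
#4 dst[0x0e+2] := {0x52,0x59}
#5 dst[0x10+2] := {0x52,0x59}
query mem[0x11]=0x59, mem[0x02]=0x9b, mem[0x13]=0xfc, mem[0x0a]=0x9d, mem[0x01]=0x9d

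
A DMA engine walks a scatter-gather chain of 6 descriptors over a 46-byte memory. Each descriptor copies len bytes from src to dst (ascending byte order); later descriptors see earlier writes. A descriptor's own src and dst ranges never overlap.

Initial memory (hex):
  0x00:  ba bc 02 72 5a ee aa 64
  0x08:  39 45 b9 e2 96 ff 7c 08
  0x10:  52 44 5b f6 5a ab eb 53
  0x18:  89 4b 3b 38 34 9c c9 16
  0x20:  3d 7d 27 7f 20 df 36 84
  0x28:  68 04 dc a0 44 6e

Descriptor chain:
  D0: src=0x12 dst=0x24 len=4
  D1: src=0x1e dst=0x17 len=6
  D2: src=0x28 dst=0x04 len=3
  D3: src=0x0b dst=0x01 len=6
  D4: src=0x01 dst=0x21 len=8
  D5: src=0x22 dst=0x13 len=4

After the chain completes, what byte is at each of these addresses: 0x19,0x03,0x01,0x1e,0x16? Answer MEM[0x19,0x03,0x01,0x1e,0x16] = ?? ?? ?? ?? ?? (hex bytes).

MEM[0x19,0x03,0x01,0x1e,0x16] = 3d ff e2 c9 08

#0 dst[0x24+4] := {0x5b,0xf6,0x5a,0xab}
#1 dst[0x17+6] := {0xc9,0x16,0x3d,0x7d,0x27,0x7f}
#2 dst[0x04+3] := {0x68,0x04,0xdc}
#3 dst[0x01+6] := {0xe2,0x96,0xff,0x7c,0x08,0x52}
#4 dst[0x21+8] := {0xe2,0x96,0xff,0x7c,0x08,0x52,0x64,0x39}
#5 dst[0x13+4] := {0x96,0xff,0x7c,0x08}
query mem[0x19]=0x3d, mem[0x03]=0xff, mem[0x01]=0xe2, mem[0x1e]=0xc9, mem[0x16]=0x08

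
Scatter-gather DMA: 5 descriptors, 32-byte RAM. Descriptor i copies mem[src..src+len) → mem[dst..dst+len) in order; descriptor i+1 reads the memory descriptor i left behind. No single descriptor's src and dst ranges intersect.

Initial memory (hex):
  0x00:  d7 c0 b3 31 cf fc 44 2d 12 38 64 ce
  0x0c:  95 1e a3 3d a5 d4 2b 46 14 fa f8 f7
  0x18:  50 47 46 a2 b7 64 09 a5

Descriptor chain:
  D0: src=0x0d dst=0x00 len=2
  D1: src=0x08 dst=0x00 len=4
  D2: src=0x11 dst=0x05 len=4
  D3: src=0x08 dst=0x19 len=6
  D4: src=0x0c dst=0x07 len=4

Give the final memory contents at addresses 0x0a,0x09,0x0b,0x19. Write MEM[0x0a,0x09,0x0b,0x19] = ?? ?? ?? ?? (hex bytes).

MEM[0x0a,0x09,0x0b,0x19] = 3d a3 ce 14

  after D0: wrote 2B at 0x00 = 1ea3
  after D1: wrote 4B at 0x00 = 123864ce
  after D2: wrote 4B at 0x05 = d42b4614
  after D3: wrote 6B at 0x19 = 143864ce951e
  after D4: wrote 4B at 0x07 = 951ea33d
query mem[0x0a]=0x3d, mem[0x09]=0xa3, mem[0x0b]=0xce, mem[0x19]=0x14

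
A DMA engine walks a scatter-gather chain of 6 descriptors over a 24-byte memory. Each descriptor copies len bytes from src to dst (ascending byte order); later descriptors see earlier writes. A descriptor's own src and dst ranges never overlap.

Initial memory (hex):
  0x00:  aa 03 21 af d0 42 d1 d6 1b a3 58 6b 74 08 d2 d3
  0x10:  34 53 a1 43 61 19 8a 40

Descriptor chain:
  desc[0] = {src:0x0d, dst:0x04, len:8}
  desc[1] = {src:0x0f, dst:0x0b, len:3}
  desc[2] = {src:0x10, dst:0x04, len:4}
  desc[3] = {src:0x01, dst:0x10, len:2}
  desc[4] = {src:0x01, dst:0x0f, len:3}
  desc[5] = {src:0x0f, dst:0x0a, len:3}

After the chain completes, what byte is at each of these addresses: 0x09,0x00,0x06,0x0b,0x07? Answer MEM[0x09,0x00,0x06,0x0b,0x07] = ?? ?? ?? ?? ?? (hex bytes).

#0 dst[0x04+8] := {0x08,0xd2,0xd3,0x34,0x53,0xa1,0x43,0x61}
#1 dst[0x0b+3] := {0xd3,0x34,0x53}
#2 dst[0x04+4] := {0x34,0x53,0xa1,0x43}
#3 dst[0x10+2] := {0x03,0x21}
#4 dst[0x0f+3] := {0x03,0x21,0xaf}
#5 dst[0x0a+3] := {0x03,0x21,0xaf}
query mem[0x09]=0xa1, mem[0x00]=0xaa, mem[0x06]=0xa1, mem[0x0b]=0x21, mem[0x07]=0x43

MEM[0x09,0x00,0x06,0x0b,0x07] = a1 aa a1 21 43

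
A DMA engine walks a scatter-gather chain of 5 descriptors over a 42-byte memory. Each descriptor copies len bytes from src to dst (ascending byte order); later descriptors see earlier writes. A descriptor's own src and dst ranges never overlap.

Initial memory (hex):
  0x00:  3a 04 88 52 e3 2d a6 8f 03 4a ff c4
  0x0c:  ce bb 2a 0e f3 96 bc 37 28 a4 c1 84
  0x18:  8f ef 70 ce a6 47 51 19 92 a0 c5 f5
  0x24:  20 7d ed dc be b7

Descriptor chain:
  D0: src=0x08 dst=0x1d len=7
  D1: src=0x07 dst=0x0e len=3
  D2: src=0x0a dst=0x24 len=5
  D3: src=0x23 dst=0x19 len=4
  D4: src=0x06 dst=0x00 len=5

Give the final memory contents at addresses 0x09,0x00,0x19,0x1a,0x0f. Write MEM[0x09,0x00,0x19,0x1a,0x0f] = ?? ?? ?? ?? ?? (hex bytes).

#0 dst[0x1d+7] := {0x03,0x4a,0xff,0xc4,0xce,0xbb,0x2a}
#1 dst[0x0e+3] := {0x8f,0x03,0x4a}
#2 dst[0x24+5] := {0xff,0xc4,0xce,0xbb,0x8f}
#3 dst[0x19+4] := {0x2a,0xff,0xc4,0xce}
#4 dst[0x00+5] := {0xa6,0x8f,0x03,0x4a,0xff}
query mem[0x09]=0x4a, mem[0x00]=0xa6, mem[0x19]=0x2a, mem[0x1a]=0xff, mem[0x0f]=0x03

MEM[0x09,0x00,0x19,0x1a,0x0f] = 4a a6 2a ff 03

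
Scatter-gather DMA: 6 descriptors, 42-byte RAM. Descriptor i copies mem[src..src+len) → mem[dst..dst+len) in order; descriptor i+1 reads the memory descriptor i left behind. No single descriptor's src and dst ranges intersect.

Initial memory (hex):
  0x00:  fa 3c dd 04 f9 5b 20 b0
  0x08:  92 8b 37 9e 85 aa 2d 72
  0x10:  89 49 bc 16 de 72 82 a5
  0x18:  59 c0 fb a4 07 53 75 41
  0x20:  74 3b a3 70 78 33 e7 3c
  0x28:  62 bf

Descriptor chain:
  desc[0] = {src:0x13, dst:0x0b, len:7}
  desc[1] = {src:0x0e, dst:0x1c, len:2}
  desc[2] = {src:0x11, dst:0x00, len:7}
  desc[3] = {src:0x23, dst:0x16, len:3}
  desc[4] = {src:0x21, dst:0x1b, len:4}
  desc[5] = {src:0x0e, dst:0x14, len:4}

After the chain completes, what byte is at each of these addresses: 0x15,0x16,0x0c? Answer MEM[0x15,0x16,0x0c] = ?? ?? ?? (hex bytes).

MEM[0x15,0x16,0x0c] = a5 59 de

[0] 0x13->0x0b len=7 : 16 de 72 82 a5 59 c0
[1] 0x0e->0x1c len=2 : 82 a5
[2] 0x11->0x00 len=7 : c0 bc 16 de 72 82 a5
[3] 0x23->0x16 len=3 : 70 78 33
[4] 0x21->0x1b len=4 : 3b a3 70 78
[5] 0x0e->0x14 len=4 : 82 a5 59 c0
query mem[0x15]=0xa5, mem[0x16]=0x59, mem[0x0c]=0xde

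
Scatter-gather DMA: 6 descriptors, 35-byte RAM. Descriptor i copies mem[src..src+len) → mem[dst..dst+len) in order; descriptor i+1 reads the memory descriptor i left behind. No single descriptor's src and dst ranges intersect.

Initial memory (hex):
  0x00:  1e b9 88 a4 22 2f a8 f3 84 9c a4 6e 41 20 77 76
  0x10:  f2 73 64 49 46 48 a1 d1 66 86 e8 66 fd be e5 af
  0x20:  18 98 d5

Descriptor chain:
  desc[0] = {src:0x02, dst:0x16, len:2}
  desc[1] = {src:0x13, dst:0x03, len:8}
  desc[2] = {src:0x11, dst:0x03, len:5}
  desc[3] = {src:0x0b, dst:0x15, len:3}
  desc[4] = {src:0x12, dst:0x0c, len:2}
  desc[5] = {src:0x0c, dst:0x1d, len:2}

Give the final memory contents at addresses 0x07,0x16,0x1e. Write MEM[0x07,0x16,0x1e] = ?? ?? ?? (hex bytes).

MEM[0x07,0x16,0x1e] = 48 41 49

  after D0: wrote 2B at 0x16 = 88a4
  after D1: wrote 8B at 0x03 = 49464888a46686e8
  after D2: wrote 5B at 0x03 = 7364494648
  after D3: wrote 3B at 0x15 = 6e4120
  after D4: wrote 2B at 0x0c = 6449
  after D5: wrote 2B at 0x1d = 6449
query mem[0x07]=0x48, mem[0x16]=0x41, mem[0x1e]=0x49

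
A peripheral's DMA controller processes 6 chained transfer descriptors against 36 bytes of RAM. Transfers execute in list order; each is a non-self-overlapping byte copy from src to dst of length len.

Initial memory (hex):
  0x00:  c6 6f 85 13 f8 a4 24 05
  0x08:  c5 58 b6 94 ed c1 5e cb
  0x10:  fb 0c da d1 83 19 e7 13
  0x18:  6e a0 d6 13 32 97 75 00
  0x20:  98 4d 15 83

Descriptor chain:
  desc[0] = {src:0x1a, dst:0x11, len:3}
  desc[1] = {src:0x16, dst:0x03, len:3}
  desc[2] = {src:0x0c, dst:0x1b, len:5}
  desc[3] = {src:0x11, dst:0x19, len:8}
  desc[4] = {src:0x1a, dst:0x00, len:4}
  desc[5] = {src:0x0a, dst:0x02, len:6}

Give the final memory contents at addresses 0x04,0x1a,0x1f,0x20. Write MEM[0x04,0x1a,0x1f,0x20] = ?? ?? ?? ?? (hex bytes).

[0] 0x1a->0x11 len=3 : d6 13 32
[1] 0x16->0x03 len=3 : e7 13 6e
[2] 0x0c->0x1b len=5 : ed c1 5e cb fb
[3] 0x11->0x19 len=8 : d6 13 32 83 19 e7 13 6e
[4] 0x1a->0x00 len=4 : 13 32 83 19
[5] 0x0a->0x02 len=6 : b6 94 ed c1 5e cb
query mem[0x04]=0xed, mem[0x1a]=0x13, mem[0x1f]=0x13, mem[0x20]=0x6e

MEM[0x04,0x1a,0x1f,0x20] = ed 13 13 6e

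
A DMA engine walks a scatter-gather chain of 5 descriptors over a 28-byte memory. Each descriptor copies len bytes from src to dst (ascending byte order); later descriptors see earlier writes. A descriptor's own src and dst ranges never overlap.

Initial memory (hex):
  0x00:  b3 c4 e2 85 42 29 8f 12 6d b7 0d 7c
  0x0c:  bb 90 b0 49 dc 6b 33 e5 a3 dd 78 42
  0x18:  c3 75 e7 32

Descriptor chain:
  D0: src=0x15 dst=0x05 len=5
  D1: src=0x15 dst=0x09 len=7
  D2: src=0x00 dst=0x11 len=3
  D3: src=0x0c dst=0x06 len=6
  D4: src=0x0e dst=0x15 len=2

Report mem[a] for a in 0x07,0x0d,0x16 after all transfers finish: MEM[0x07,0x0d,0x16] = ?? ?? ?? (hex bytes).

#0 dst[0x05+5] := {0xdd,0x78,0x42,0xc3,0x75}
#1 dst[0x09+7] := {0xdd,0x78,0x42,0xc3,0x75,0xe7,0x32}
#2 dst[0x11+3] := {0xb3,0xc4,0xe2}
#3 dst[0x06+6] := {0xc3,0x75,0xe7,0x32,0xdc,0xb3}
#4 dst[0x15+2] := {0xe7,0x32}
query mem[0x07]=0x75, mem[0x0d]=0x75, mem[0x16]=0x32

MEM[0x07,0x0d,0x16] = 75 75 32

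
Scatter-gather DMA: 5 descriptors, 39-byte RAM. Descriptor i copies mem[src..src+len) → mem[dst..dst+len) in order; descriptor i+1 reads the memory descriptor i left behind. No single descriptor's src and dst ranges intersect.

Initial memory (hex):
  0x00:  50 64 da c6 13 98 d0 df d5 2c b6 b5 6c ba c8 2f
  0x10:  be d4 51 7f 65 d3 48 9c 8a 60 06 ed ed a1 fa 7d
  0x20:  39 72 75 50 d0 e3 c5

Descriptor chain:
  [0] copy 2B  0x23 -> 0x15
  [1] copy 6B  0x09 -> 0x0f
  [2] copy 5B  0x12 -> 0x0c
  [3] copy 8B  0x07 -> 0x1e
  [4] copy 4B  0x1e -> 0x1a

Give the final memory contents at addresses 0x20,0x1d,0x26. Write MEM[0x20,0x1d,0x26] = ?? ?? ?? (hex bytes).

[0] 0x23->0x15 len=2 : 50 d0
[1] 0x09->0x0f len=6 : 2c b6 b5 6c ba c8
[2] 0x12->0x0c len=5 : 6c ba c8 50 d0
[3] 0x07->0x1e len=8 : df d5 2c b6 b5 6c ba c8
[4] 0x1e->0x1a len=4 : df d5 2c b6
query mem[0x20]=0x2c, mem[0x1d]=0xb6, mem[0x26]=0xc5

MEM[0x20,0x1d,0x26] = 2c b6 c5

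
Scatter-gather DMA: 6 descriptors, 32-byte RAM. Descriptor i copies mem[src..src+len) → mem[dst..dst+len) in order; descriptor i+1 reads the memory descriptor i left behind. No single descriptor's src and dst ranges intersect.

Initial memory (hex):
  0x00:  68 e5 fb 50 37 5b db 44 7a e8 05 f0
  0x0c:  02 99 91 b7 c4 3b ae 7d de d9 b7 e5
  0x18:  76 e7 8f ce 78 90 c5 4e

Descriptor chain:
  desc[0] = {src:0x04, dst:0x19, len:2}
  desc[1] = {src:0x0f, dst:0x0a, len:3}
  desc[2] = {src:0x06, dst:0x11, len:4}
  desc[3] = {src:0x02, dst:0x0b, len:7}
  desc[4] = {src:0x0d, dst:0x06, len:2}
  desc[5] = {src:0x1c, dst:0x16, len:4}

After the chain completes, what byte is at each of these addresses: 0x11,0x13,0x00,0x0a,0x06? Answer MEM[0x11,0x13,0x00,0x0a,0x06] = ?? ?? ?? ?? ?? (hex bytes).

MEM[0x11,0x13,0x00,0x0a,0x06] = 7a 7a 68 b7 37

  after D0: wrote 2B at 0x19 = 375b
  after D1: wrote 3B at 0x0a = b7c43b
  after D2: wrote 4B at 0x11 = db447ae8
  after D3: wrote 7B at 0x0b = fb50375bdb447a
  after D4: wrote 2B at 0x06 = 375b
  after D5: wrote 4B at 0x16 = 7890c54e
query mem[0x11]=0x7a, mem[0x13]=0x7a, mem[0x00]=0x68, mem[0x0a]=0xb7, mem[0x06]=0x37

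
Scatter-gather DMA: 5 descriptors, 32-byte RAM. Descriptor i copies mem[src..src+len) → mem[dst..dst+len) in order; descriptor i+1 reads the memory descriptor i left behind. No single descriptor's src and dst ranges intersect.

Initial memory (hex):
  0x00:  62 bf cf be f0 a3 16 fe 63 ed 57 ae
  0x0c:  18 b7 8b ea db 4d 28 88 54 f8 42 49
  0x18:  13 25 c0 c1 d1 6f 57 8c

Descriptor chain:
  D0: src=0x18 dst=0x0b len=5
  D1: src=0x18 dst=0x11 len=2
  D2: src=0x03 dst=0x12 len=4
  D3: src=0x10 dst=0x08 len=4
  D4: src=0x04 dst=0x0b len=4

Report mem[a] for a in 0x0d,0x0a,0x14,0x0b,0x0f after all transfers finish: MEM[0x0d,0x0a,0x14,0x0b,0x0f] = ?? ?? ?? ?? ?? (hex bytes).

MEM[0x0d,0x0a,0x14,0x0b,0x0f] = 16 be a3 f0 d1

  after D0: wrote 5B at 0x0b = 1325c0c1d1
  after D1: wrote 2B at 0x11 = 1325
  after D2: wrote 4B at 0x12 = bef0a316
  after D3: wrote 4B at 0x08 = db13bef0
  after D4: wrote 4B at 0x0b = f0a316fe
query mem[0x0d]=0x16, mem[0x0a]=0xbe, mem[0x14]=0xa3, mem[0x0b]=0xf0, mem[0x0f]=0xd1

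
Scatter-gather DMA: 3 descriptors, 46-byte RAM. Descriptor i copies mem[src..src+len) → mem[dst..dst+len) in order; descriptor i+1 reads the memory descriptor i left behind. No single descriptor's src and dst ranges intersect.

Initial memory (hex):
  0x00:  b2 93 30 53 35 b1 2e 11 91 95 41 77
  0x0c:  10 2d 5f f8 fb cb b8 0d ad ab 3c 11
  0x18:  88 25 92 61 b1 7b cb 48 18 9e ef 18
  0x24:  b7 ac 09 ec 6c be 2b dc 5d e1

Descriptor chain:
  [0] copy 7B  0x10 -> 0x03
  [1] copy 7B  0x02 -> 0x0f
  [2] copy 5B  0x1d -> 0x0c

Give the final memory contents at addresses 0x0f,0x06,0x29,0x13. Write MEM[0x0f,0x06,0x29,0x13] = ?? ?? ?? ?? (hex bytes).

MEM[0x0f,0x06,0x29,0x13] = 18 0d be 0d

D0: mem[0x03..0x09] <- [fb cb b8 0d ad ab 3c]
D1: mem[0x0f..0x15] <- [30 fb cb b8 0d ad ab]
D2: mem[0x0c..0x10] <- [7b cb 48 18 9e]
query mem[0x0f]=0x18, mem[0x06]=0x0d, mem[0x29]=0xbe, mem[0x13]=0x0d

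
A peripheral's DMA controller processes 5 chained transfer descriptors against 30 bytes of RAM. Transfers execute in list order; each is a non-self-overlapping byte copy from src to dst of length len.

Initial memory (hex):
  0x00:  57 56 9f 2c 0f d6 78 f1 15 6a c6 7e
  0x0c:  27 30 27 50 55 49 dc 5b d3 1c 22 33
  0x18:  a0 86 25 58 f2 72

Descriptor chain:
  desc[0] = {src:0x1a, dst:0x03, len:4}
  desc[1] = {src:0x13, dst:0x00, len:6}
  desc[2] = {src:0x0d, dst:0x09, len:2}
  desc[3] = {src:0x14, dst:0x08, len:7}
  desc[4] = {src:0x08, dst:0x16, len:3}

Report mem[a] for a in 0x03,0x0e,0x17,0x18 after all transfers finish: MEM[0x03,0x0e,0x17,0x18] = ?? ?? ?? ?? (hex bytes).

D0: mem[0x03..0x06] <- [25 58 f2 72]
D1: mem[0x00..0x05] <- [5b d3 1c 22 33 a0]
D2: mem[0x09..0x0a] <- [30 27]
D3: mem[0x08..0x0e] <- [d3 1c 22 33 a0 86 25]
D4: mem[0x16..0x18] <- [d3 1c 22]
query mem[0x03]=0x22, mem[0x0e]=0x25, mem[0x17]=0x1c, mem[0x18]=0x22

MEM[0x03,0x0e,0x17,0x18] = 22 25 1c 22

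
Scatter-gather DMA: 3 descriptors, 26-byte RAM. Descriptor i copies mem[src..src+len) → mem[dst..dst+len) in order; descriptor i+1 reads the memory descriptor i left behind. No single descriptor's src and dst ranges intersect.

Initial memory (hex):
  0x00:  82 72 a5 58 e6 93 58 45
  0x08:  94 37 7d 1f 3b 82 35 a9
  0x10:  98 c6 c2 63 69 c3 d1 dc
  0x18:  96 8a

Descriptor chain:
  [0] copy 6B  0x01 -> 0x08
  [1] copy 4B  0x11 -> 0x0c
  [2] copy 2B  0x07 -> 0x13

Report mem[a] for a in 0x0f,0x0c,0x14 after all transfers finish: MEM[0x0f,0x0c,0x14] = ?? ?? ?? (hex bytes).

  after D0: wrote 6B at 0x08 = 72a558e69358
  after D1: wrote 4B at 0x0c = c6c26369
  after D2: wrote 2B at 0x13 = 4572
query mem[0x0f]=0x69, mem[0x0c]=0xc6, mem[0x14]=0x72

MEM[0x0f,0x0c,0x14] = 69 c6 72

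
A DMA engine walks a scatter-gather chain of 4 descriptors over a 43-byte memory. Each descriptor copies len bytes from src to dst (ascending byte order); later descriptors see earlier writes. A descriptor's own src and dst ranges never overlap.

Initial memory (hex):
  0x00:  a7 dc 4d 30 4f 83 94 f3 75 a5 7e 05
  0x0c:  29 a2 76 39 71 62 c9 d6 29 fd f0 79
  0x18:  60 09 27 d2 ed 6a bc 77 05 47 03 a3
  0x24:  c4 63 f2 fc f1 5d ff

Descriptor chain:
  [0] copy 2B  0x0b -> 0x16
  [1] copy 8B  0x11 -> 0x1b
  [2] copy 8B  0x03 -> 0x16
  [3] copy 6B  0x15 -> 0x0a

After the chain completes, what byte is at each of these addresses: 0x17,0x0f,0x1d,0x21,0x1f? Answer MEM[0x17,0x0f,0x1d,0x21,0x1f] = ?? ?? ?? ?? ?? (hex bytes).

MEM[0x17,0x0f,0x1d,0x21,0x1f] = 4f f3 7e 29 fd

#0 dst[0x16+2] := {0x05,0x29}
#1 dst[0x1b+8] := {0x62,0xc9,0xd6,0x29,0xfd,0x05,0x29,0x60}
#2 dst[0x16+8] := {0x30,0x4f,0x83,0x94,0xf3,0x75,0xa5,0x7e}
#3 dst[0x0a+6] := {0xfd,0x30,0x4f,0x83,0x94,0xf3}
query mem[0x17]=0x4f, mem[0x0f]=0xf3, mem[0x1d]=0x7e, mem[0x21]=0x29, mem[0x1f]=0xfd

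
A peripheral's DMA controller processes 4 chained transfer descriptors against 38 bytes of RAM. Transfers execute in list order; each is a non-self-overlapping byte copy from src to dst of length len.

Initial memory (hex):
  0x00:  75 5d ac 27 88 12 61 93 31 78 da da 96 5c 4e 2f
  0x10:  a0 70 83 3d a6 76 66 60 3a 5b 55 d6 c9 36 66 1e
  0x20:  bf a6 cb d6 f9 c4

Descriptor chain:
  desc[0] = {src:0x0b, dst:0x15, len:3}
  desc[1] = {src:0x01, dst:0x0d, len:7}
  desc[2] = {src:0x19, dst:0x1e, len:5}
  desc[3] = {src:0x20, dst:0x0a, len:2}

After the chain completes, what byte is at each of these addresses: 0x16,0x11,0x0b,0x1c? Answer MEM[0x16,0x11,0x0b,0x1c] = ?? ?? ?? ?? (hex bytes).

MEM[0x16,0x11,0x0b,0x1c] = 96 12 c9 c9

D0: mem[0x15..0x17] <- [da 96 5c]
D1: mem[0x0d..0x13] <- [5d ac 27 88 12 61 93]
D2: mem[0x1e..0x22] <- [5b 55 d6 c9 36]
D3: mem[0x0a..0x0b] <- [d6 c9]
query mem[0x16]=0x96, mem[0x11]=0x12, mem[0x0b]=0xc9, mem[0x1c]=0xc9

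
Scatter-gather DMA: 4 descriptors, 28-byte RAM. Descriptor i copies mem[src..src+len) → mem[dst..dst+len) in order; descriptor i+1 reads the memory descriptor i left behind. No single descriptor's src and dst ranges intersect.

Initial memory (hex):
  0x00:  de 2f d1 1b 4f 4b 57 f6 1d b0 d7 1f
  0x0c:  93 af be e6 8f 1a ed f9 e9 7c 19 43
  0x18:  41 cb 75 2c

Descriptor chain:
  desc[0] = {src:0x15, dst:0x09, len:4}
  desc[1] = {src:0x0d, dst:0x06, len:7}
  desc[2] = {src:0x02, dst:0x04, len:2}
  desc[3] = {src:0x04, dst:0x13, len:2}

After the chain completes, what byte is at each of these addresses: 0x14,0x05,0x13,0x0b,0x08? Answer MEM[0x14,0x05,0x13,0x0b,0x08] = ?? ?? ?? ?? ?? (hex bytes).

MEM[0x14,0x05,0x13,0x0b,0x08] = 1b 1b d1 ed e6

  after D0: wrote 4B at 0x09 = 7c194341
  after D1: wrote 7B at 0x06 = afbee68f1aedf9
  after D2: wrote 2B at 0x04 = d11b
  after D3: wrote 2B at 0x13 = d11b
query mem[0x14]=0x1b, mem[0x05]=0x1b, mem[0x13]=0xd1, mem[0x0b]=0xed, mem[0x08]=0xe6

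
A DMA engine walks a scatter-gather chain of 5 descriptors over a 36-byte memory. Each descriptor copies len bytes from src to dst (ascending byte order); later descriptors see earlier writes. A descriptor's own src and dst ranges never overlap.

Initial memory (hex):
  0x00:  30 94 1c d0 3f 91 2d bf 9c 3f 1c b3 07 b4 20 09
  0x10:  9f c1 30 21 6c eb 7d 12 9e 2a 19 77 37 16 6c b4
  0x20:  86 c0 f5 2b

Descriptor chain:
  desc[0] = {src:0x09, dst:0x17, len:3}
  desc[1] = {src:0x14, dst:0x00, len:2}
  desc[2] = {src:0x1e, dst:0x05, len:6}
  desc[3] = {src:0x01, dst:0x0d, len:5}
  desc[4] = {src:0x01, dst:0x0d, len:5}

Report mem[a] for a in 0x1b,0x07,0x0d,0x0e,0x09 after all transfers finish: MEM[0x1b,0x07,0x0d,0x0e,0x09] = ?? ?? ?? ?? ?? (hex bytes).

MEM[0x1b,0x07,0x0d,0x0e,0x09] = 77 86 eb 1c f5

D0: mem[0x17..0x19] <- [3f 1c b3]
D1: mem[0x00..0x01] <- [6c eb]
D2: mem[0x05..0x0a] <- [6c b4 86 c0 f5 2b]
D3: mem[0x0d..0x11] <- [eb 1c d0 3f 6c]
D4: mem[0x0d..0x11] <- [eb 1c d0 3f 6c]
query mem[0x1b]=0x77, mem[0x07]=0x86, mem[0x0d]=0xeb, mem[0x0e]=0x1c, mem[0x09]=0xf5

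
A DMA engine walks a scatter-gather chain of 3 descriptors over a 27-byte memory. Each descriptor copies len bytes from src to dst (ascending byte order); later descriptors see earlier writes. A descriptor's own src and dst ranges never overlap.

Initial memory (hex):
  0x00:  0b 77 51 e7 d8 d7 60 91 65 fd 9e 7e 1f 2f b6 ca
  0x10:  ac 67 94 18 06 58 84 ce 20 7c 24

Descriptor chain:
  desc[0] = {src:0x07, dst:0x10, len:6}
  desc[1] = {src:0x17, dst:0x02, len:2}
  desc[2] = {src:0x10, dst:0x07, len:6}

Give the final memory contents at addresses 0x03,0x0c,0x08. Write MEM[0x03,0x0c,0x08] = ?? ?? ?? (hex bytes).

MEM[0x03,0x0c,0x08] = 20 1f 65

#0 dst[0x10+6] := {0x91,0x65,0xfd,0x9e,0x7e,0x1f}
#1 dst[0x02+2] := {0xce,0x20}
#2 dst[0x07+6] := {0x91,0x65,0xfd,0x9e,0x7e,0x1f}
query mem[0x03]=0x20, mem[0x0c]=0x1f, mem[0x08]=0x65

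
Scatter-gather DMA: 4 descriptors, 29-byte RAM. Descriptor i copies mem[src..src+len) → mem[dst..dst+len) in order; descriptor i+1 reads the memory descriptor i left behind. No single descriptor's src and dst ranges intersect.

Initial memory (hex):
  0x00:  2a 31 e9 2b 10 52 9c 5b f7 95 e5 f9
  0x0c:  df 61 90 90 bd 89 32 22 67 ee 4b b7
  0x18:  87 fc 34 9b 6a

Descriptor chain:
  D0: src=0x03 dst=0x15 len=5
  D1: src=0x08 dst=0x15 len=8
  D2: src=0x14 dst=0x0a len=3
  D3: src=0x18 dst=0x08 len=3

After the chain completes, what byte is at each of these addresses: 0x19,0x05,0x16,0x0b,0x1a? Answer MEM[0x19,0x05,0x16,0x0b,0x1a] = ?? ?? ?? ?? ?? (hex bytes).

MEM[0x19,0x05,0x16,0x0b,0x1a] = df 52 95 f7 61

#0 dst[0x15+5] := {0x2b,0x10,0x52,0x9c,0x5b}
#1 dst[0x15+8] := {0xf7,0x95,0xe5,0xf9,0xdf,0x61,0x90,0x90}
#2 dst[0x0a+3] := {0x67,0xf7,0x95}
#3 dst[0x08+3] := {0xf9,0xdf,0x61}
query mem[0x19]=0xdf, mem[0x05]=0x52, mem[0x16]=0x95, mem[0x0b]=0xf7, mem[0x1a]=0x61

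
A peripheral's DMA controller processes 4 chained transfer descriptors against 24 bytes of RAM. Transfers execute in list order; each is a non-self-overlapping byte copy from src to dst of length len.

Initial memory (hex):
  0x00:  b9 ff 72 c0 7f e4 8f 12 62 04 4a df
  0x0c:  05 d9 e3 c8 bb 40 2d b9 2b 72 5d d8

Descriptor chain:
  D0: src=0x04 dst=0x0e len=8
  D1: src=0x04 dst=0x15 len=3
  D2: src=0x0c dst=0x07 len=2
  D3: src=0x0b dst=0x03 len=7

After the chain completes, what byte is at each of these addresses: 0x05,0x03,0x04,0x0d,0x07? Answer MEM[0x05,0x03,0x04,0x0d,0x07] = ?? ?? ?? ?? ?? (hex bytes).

MEM[0x05,0x03,0x04,0x0d,0x07] = d9 df 05 d9 e4

D0: mem[0x0e..0x15] <- [7f e4 8f 12 62 04 4a df]
D1: mem[0x15..0x17] <- [7f e4 8f]
D2: mem[0x07..0x08] <- [05 d9]
D3: mem[0x03..0x09] <- [df 05 d9 7f e4 8f 12]
query mem[0x05]=0xd9, mem[0x03]=0xdf, mem[0x04]=0x05, mem[0x0d]=0xd9, mem[0x07]=0xe4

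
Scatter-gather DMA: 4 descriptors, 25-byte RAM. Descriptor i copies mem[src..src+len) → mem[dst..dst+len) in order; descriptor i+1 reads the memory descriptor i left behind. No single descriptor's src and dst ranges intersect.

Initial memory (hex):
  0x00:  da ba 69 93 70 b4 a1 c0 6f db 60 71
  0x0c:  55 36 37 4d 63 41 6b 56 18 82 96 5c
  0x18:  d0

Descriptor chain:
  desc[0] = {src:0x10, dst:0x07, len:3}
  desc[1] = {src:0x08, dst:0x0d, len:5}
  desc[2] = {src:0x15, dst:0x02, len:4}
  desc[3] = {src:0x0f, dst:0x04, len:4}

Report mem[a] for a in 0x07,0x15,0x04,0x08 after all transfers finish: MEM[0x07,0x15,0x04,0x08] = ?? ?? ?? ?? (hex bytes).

D0: mem[0x07..0x09] <- [63 41 6b]
D1: mem[0x0d..0x11] <- [41 6b 60 71 55]
D2: mem[0x02..0x05] <- [82 96 5c d0]
D3: mem[0x04..0x07] <- [60 71 55 6b]
query mem[0x07]=0x6b, mem[0x15]=0x82, mem[0x04]=0x60, mem[0x08]=0x41

MEM[0x07,0x15,0x04,0x08] = 6b 82 60 41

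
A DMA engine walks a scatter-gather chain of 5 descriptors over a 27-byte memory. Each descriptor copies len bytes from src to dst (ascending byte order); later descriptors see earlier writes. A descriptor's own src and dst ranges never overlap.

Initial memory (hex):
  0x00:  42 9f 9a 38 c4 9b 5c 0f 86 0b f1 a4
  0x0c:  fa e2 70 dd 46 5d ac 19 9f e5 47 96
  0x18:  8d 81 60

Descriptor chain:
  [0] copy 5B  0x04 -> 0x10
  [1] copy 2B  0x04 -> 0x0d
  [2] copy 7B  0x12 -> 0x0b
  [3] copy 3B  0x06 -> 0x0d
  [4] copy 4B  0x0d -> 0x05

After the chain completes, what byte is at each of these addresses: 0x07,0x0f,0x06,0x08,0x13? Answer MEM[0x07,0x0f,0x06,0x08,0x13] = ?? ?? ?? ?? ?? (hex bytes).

#0 dst[0x10+5] := {0xc4,0x9b,0x5c,0x0f,0x86}
#1 dst[0x0d+2] := {0xc4,0x9b}
#2 dst[0x0b+7] := {0x5c,0x0f,0x86,0xe5,0x47,0x96,0x8d}
#3 dst[0x0d+3] := {0x5c,0x0f,0x86}
#4 dst[0x05+4] := {0x5c,0x0f,0x86,0x96}
query mem[0x07]=0x86, mem[0x0f]=0x86, mem[0x06]=0x0f, mem[0x08]=0x96, mem[0x13]=0x0f

MEM[0x07,0x0f,0x06,0x08,0x13] = 86 86 0f 96 0f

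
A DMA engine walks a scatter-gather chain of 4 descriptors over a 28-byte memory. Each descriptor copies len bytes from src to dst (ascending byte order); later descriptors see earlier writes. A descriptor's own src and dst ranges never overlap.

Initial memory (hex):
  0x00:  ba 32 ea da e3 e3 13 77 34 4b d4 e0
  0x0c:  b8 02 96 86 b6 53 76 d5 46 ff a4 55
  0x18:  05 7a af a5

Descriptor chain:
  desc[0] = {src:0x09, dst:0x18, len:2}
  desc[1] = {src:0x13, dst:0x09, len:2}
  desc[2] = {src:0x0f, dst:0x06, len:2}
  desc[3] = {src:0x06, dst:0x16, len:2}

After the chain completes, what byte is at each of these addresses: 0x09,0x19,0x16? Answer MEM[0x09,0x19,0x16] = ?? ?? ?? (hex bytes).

MEM[0x09,0x19,0x16] = d5 d4 86

[0] 0x09->0x18 len=2 : 4b d4
[1] 0x13->0x09 len=2 : d5 46
[2] 0x0f->0x06 len=2 : 86 b6
[3] 0x06->0x16 len=2 : 86 b6
query mem[0x09]=0xd5, mem[0x19]=0xd4, mem[0x16]=0x86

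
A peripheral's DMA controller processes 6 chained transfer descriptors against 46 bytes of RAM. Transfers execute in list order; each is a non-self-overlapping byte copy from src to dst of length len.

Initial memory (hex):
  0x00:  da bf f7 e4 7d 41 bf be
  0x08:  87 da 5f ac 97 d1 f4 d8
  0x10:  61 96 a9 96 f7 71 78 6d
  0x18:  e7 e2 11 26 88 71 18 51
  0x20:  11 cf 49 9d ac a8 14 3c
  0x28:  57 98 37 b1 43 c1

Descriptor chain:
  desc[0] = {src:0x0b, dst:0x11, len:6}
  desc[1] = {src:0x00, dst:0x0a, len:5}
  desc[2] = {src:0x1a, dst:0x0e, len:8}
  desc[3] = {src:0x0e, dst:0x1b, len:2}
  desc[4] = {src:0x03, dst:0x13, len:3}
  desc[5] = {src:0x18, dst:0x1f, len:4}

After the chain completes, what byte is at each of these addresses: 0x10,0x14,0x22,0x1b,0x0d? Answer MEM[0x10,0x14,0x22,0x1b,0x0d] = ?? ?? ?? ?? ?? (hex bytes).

  after D0: wrote 6B at 0x11 = ac97d1f4d861
  after D1: wrote 5B at 0x0a = dabff7e47d
  after D2: wrote 8B at 0x0e = 11268871185111cf
  after D3: wrote 2B at 0x1b = 1126
  after D4: wrote 3B at 0x13 = e47d41
  after D5: wrote 4B at 0x1f = e7e21111
query mem[0x10]=0x88, mem[0x14]=0x7d, mem[0x22]=0x11, mem[0x1b]=0x11, mem[0x0d]=0xe4

MEM[0x10,0x14,0x22,0x1b,0x0d] = 88 7d 11 11 e4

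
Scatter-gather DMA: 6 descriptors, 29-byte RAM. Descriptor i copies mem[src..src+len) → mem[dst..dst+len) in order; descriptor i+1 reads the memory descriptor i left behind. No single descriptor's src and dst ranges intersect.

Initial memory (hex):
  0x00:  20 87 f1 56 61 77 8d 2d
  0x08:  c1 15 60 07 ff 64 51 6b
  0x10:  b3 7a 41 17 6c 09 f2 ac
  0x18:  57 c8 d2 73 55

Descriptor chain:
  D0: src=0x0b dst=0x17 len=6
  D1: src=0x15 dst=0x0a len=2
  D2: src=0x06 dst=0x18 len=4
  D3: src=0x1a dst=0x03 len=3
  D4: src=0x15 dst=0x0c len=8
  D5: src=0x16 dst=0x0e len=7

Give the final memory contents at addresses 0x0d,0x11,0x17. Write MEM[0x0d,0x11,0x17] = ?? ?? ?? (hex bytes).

MEM[0x0d,0x11,0x17] = f2 2d 07

  after D0: wrote 6B at 0x17 = 07ff64516bb3
  after D1: wrote 2B at 0x0a = 09f2
  after D2: wrote 4B at 0x18 = 8d2dc115
  after D3: wrote 3B at 0x03 = c115b3
  after D4: wrote 8B at 0x0c = 09f2078d2dc115b3
  after D5: wrote 7B at 0x0e = f2078d2dc115b3
query mem[0x0d]=0xf2, mem[0x11]=0x2d, mem[0x17]=0x07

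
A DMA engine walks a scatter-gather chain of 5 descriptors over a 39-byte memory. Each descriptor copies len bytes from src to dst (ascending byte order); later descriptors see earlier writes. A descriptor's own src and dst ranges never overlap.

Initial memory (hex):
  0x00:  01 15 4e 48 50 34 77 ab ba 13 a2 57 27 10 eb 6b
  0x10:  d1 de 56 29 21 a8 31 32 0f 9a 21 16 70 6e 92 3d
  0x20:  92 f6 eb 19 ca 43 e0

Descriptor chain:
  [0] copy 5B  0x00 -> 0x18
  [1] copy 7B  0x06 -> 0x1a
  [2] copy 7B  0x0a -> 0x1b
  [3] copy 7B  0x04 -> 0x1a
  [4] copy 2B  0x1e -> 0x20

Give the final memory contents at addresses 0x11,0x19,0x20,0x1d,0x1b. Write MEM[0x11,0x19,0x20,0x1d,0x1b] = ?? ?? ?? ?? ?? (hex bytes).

MEM[0x11,0x19,0x20,0x1d,0x1b] = de 15 ba ab 34

#0 dst[0x18+5] := {0x01,0x15,0x4e,0x48,0x50}
#1 dst[0x1a+7] := {0x77,0xab,0xba,0x13,0xa2,0x57,0x27}
#2 dst[0x1b+7] := {0xa2,0x57,0x27,0x10,0xeb,0x6b,0xd1}
#3 dst[0x1a+7] := {0x50,0x34,0x77,0xab,0xba,0x13,0xa2}
#4 dst[0x20+2] := {0xba,0x13}
query mem[0x11]=0xde, mem[0x19]=0x15, mem[0x20]=0xba, mem[0x1d]=0xab, mem[0x1b]=0x34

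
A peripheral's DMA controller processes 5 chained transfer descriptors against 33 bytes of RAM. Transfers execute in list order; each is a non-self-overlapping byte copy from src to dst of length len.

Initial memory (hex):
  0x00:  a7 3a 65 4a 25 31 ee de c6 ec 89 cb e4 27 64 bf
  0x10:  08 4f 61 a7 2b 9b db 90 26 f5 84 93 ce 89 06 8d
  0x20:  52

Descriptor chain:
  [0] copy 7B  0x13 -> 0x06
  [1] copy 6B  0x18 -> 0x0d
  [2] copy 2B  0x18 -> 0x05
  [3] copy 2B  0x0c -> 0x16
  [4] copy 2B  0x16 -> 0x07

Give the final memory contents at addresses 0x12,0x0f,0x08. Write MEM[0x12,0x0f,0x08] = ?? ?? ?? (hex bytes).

MEM[0x12,0x0f,0x08] = 89 84 26

D0: mem[0x06..0x0c] <- [a7 2b 9b db 90 26 f5]
D1: mem[0x0d..0x12] <- [26 f5 84 93 ce 89]
D2: mem[0x05..0x06] <- [26 f5]
D3: mem[0x16..0x17] <- [f5 26]
D4: mem[0x07..0x08] <- [f5 26]
query mem[0x12]=0x89, mem[0x0f]=0x84, mem[0x08]=0x26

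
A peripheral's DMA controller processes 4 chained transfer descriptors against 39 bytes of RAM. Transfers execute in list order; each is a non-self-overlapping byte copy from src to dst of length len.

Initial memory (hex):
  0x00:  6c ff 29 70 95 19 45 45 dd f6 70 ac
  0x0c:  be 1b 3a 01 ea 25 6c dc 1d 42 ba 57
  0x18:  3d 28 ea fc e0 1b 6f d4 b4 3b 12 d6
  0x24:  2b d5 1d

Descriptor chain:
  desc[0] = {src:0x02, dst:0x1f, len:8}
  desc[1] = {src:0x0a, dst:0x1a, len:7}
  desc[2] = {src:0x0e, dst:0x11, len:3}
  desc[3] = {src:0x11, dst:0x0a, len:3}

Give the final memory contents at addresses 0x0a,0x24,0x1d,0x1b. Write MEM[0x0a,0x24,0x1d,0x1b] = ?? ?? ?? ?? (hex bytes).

[0] 0x02->0x1f len=8 : 29 70 95 19 45 45 dd f6
[1] 0x0a->0x1a len=7 : 70 ac be 1b 3a 01 ea
[2] 0x0e->0x11 len=3 : 3a 01 ea
[3] 0x11->0x0a len=3 : 3a 01 ea
query mem[0x0a]=0x3a, mem[0x24]=0x45, mem[0x1d]=0x1b, mem[0x1b]=0xac

MEM[0x0a,0x24,0x1d,0x1b] = 3a 45 1b ac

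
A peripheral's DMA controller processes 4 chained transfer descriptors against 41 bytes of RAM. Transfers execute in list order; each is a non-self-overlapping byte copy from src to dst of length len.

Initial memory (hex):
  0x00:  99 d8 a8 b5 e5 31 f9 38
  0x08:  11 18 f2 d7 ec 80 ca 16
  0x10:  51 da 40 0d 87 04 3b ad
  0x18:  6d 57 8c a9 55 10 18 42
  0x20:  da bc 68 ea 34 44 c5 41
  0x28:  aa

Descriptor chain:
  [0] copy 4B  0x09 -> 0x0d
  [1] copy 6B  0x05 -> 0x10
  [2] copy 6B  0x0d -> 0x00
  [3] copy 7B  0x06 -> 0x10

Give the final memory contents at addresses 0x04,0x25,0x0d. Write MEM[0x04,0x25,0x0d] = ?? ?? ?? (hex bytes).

MEM[0x04,0x25,0x0d] = f9 44 18

#0 dst[0x0d+4] := {0x18,0xf2,0xd7,0xec}
#1 dst[0x10+6] := {0x31,0xf9,0x38,0x11,0x18,0xf2}
#2 dst[0x00+6] := {0x18,0xf2,0xd7,0x31,0xf9,0x38}
#3 dst[0x10+7] := {0xf9,0x38,0x11,0x18,0xf2,0xd7,0xec}
query mem[0x04]=0xf9, mem[0x25]=0x44, mem[0x0d]=0x18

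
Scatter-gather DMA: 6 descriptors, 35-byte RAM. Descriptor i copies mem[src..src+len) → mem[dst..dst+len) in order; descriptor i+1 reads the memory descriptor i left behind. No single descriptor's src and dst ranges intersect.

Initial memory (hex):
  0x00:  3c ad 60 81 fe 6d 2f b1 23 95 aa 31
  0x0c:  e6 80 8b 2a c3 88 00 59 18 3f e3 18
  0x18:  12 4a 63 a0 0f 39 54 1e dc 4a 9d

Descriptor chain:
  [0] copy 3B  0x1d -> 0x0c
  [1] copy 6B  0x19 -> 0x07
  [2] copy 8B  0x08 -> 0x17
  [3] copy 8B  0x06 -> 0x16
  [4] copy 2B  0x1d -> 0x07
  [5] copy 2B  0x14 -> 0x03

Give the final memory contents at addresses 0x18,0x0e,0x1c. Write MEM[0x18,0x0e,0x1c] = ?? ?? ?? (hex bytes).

D0: mem[0x0c..0x0e] <- [39 54 1e]
D1: mem[0x07..0x0c] <- [4a 63 a0 0f 39 54]
D2: mem[0x17..0x1e] <- [63 a0 0f 39 54 54 1e 2a]
D3: mem[0x16..0x1d] <- [2f 4a 63 a0 0f 39 54 54]
D4: mem[0x07..0x08] <- [54 2a]
D5: mem[0x03..0x04] <- [18 3f]
query mem[0x18]=0x63, mem[0x0e]=0x1e, mem[0x1c]=0x54

MEM[0x18,0x0e,0x1c] = 63 1e 54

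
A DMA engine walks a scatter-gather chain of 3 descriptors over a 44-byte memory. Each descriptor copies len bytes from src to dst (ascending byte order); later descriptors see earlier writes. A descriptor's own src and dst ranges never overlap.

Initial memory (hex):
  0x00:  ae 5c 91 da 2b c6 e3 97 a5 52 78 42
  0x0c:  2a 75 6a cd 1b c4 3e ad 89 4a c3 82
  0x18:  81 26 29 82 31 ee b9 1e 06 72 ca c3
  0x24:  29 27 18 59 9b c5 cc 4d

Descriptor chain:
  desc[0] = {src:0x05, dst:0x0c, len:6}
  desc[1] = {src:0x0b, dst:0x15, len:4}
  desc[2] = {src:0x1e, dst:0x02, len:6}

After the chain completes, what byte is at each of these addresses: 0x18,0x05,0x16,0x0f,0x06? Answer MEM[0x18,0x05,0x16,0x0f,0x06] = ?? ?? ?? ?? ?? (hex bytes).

#0 dst[0x0c+6] := {0xc6,0xe3,0x97,0xa5,0x52,0x78}
#1 dst[0x15+4] := {0x42,0xc6,0xe3,0x97}
#2 dst[0x02+6] := {0xb9,0x1e,0x06,0x72,0xca,0xc3}
query mem[0x18]=0x97, mem[0x05]=0x72, mem[0x16]=0xc6, mem[0x0f]=0xa5, mem[0x06]=0xca

MEM[0x18,0x05,0x16,0x0f,0x06] = 97 72 c6 a5 ca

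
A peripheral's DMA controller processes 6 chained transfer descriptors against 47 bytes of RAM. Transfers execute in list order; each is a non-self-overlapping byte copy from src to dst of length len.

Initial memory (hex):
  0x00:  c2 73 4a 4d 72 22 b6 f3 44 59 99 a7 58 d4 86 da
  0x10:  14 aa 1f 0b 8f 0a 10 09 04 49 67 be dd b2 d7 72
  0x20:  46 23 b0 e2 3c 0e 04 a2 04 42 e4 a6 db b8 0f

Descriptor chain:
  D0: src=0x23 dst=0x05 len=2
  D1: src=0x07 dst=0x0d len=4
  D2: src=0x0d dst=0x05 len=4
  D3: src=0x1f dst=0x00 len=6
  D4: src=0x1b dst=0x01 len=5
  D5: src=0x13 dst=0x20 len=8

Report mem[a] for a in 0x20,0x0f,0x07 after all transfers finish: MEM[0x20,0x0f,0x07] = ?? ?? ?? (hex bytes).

#0 dst[0x05+2] := {0xe2,0x3c}
#1 dst[0x0d+4] := {0xf3,0x44,0x59,0x99}
#2 dst[0x05+4] := {0xf3,0x44,0x59,0x99}
#3 dst[0x00+6] := {0x72,0x46,0x23,0xb0,0xe2,0x3c}
#4 dst[0x01+5] := {0xbe,0xdd,0xb2,0xd7,0x72}
#5 dst[0x20+8] := {0x0b,0x8f,0x0a,0x10,0x09,0x04,0x49,0x67}
query mem[0x20]=0x0b, mem[0x0f]=0x59, mem[0x07]=0x59

MEM[0x20,0x0f,0x07] = 0b 59 59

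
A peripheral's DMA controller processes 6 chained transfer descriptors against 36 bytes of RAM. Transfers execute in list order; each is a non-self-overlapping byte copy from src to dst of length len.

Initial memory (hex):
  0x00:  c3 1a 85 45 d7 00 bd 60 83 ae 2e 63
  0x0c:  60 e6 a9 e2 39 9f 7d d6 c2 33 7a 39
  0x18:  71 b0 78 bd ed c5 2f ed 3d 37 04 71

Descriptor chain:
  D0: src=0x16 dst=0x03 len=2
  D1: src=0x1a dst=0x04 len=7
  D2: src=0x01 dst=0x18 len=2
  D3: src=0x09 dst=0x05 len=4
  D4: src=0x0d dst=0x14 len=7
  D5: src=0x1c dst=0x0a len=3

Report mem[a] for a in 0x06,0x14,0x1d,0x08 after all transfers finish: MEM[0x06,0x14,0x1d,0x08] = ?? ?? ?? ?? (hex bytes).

#0 dst[0x03+2] := {0x7a,0x39}
#1 dst[0x04+7] := {0x78,0xbd,0xed,0xc5,0x2f,0xed,0x3d}
#2 dst[0x18+2] := {0x1a,0x85}
#3 dst[0x05+4] := {0xed,0x3d,0x63,0x60}
#4 dst[0x14+7] := {0xe6,0xa9,0xe2,0x39,0x9f,0x7d,0xd6}
#5 dst[0x0a+3] := {0xed,0xc5,0x2f}
query mem[0x06]=0x3d, mem[0x14]=0xe6, mem[0x1d]=0xc5, mem[0x08]=0x60

MEM[0x06,0x14,0x1d,0x08] = 3d e6 c5 60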